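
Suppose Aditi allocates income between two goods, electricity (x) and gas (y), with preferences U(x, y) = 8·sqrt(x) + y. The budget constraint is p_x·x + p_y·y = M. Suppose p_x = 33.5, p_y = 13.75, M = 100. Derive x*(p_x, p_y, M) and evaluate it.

Thus x* = (4·p_y/p_x)² — independent of M — with the rest of income spent on y.
Plugging in: x* = (4·13.75/33.5)² = 2.6955.

x* = 2.6955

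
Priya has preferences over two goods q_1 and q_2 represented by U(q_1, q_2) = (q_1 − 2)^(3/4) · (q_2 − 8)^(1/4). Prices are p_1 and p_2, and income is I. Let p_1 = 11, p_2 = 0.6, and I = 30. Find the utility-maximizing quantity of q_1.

q_1* = 2.2182

This is Cobb-Douglas in (q_1−2, q_2−8): tangency gives 0.75·p_2·(q_2−8) = 0.25·p_1·(q_1−2).
After buying the subsistence bundle (2, 8), a share 0.75 of the remaining income goes to q_1: q_1* = 2 + 0.75·(I − 2p_1 − 8p_2)/p_1.
Discretionary income = 30 − 2·11 − 8·0.6 = 3.2; q_1* = 2 + 0.75·3.2/11 = 2.2182.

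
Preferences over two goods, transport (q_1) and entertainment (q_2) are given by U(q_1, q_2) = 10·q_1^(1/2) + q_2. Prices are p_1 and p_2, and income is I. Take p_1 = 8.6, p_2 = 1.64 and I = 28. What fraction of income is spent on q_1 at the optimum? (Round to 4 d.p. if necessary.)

MU_q_1 = 5/√q_1, MU_q_2 = 1. Tangency: 5/√q_1 = p_1/p_2.
Solve: √q_1 = 5·p_2/p_1, so q_1*(p_1,p_2) = (5·p_2/p_1)², and q_2* = (I − p_1·q_1*)/p_2.
Plugging in: q_1* = (5·1.64/8.6)² = 0.9091, q_2* = 12.3057.
Expenditure on q_1: 8.6·0.9091 = 7.8186; share = 0.2792.

share on q_1 = 0.2792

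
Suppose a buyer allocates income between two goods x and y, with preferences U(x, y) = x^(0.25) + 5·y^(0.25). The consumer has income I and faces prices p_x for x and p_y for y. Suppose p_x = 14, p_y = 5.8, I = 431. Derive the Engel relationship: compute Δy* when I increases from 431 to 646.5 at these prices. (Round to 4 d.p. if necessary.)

Substitute y = (y/x)·x into the budget: x* = I/(p_x + p_y·(y/x)).
Numerically y/x = 27.683865, so x* = 431/(14 + 5.8·27.683865) = 2.469 and y* = 27.683865·2.469 = 68.3508.
At I' = 646.5: y* = 102.5261. Change: 102.5261 − 68.3508 = 34.1754.

Δy* = 34.1754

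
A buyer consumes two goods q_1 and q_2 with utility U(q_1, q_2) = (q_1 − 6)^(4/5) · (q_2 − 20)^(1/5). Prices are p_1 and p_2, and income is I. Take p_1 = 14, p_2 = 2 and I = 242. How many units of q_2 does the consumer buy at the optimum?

q_2* = 31.8

MRS = 4·(q_2−20)/(q_1−6). Tangency with p_1/p_2 gives q_2−20 = (1/4)·(p_1/p_2)·(q_1−6).
After buying the subsistence bundle (6, 20), a share 0.8 of the remaining income goes to q_1: q_1* = 6 + 0.8·(I − 6p_1 − 20p_2)/p_1.
Discretionary income = 242 − 6·14 − 20·2 = 118; q_2* = 20 + 0.2·118/2 = 31.8.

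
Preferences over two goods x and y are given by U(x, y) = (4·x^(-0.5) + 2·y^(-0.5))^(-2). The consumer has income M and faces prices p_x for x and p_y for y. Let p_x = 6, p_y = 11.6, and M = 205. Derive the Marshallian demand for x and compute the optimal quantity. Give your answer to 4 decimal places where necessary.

MRS = MU_x/MU_y = 2·(y/x)^(1.5). Set equal to p_x/p_y.
Hence y/x = ((1/2)·p_x/p_y)^(1/(1.5)), i.e. raised to the 2/3 power.
Substitute y = (y/x)·x into the budget: x* = M/(p_x + p_y·(y/x)).
Numerically y/x = 0.405922, so x* = 205/(6 + 11.6·0.405922) = 19.1433.

x* = 19.1433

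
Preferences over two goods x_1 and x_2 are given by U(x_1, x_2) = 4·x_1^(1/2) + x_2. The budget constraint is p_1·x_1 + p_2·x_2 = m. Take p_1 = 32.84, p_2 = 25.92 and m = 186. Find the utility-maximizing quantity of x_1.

Utility is quasi-linear in x_2; the FOC for x_1 is 2/√x_1 = p_1/p_2.
Solve: √x_1 = 2·p_2/p_1, so x_1*(p_1,p_2) = (2·p_2/p_1)², and x_2* = (m − p_1·x_1*)/p_2.
Plugging in: x_1* = (2·25.92/32.84)² = 2.4919.

x_1* = 2.4919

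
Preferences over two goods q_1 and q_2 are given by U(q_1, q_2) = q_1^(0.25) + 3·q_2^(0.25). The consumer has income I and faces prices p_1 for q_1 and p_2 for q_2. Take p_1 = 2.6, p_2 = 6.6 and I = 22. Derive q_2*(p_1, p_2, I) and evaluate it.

MRS = MU_q_1/MU_q_2 = (1/3)·(q_2/q_1)^(0.75). Set equal to p_1/p_2.
Hence q_2/q_1 = (3·p_1/p_2)^(1/(0.75)), i.e. raised to the 4/3 power.
Substitute q_2 = (q_2/q_1)·q_1 into the budget: q_1* = I/(p_1 + p_2·(q_2/q_1)).
Numerically q_2/q_1 = 1.249494, so q_1* = 22/(2.6 + 6.6·1.249494) = 2.0283 and q_2* = 1.249494·2.0283 = 2.5343.

q_2* = 2.5343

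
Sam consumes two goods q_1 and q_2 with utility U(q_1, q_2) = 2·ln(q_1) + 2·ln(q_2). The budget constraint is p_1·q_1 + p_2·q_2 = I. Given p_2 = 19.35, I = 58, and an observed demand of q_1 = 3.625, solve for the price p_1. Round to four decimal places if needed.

p_1 = 8

MU_q_1/MU_q_2 = (2·q_2)/(2·q_1); tangency sets this equal to p_1/p_2.
So 2·p_2·q_2 = 2·p_1·q_1; combined with the budget, a share 0.5 of income goes to q_1.
Demand: q_1*(p_1,p_2,I) = 0.5·I/p_1 and q_2* = 0.5·I/p_2.
Set q_1* = 3.625 in the demand function and solve for p_1: p_1 = 8.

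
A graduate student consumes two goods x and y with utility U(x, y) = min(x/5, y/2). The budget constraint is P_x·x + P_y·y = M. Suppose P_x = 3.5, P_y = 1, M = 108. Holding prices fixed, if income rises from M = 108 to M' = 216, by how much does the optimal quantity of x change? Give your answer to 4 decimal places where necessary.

Leontief preferences: the optimum is at the kink where x/5 = y/2, i.e. y = (2/5)·x.
Budget: P_x·x + P_y·(2/5)·x = M, so (5·P_x + 2·P_y)·x = 5·M.
Demand: x*(P_x,P_y,M) = 5·M/(5·P_x + 2·P_y), y* = 2·M/(5·P_x + 2·P_y).
Here 5·3.5 + 2·1 = 19.5, giving x* = 27.6923.
At M' = 216: x* = 55.3846. Change: 55.3846 − 27.6923 = 27.6923.

Δx* = 27.6923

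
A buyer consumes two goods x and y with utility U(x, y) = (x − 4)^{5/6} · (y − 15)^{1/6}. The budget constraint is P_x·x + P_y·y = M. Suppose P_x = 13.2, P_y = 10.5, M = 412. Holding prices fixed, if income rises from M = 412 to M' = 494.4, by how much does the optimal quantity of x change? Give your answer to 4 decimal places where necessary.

This is Cobb-Douglas in (x−4, y−15): tangency gives 5/6·P_y·(y−15) = 1/6·P_x·(x−4).
After buying the subsistence bundle (4, 15), a share 5/6 of the remaining income goes to x: x* = 4 + 5/6·(M − 4P_x − 15P_y)/P_x.
Discretionary income = 412 − 4·13.2 − 15·10.5 = 201.7; x* = 4 + 5/6·201.7/13.2 = 16.7336.
At M' = 494.4: x* = 21.9356. Change: 21.9356 − 16.7336 = 5.202.

Δx* = 5.202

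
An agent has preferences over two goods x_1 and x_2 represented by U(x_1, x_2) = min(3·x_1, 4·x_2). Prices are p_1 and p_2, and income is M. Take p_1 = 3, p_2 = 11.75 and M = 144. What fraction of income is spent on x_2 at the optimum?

share on x_2 = 0.746

With perfect complements, no substitution: consume in ratio x_1:x_2 = 4:3.
Budget: p_1·x_1 + p_2·(3/4)·x_1 = M, so (4·p_1 + 3·p_2)·x_1 = 4·M.
Demand: x_1*(p_1,p_2,M) = 4·M/(4·p_1 + 3·p_2), x_2* = 3·M/(4·p_1 + 3·p_2).
Here 4·3 + 3·11.75 = 47.25, giving x_1* = 12.1905 and x_2* = 9.1429.
Expenditure on x_2: 11.75·9.1429 = 107.4286; share = 0.746.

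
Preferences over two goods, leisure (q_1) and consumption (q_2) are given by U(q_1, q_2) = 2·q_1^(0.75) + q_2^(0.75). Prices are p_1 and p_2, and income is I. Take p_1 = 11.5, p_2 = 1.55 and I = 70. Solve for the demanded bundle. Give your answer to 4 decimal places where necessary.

q_1* = 0.2295, q_2* = 43.4587

MU_q_1 ∝ 2·q_1^(-0.25), MU_q_2 ∝ q_2^(-0.25), so MRS = 2·(q_2/q_1)^(0.25) = p_1/p_2.
Solve for the ratio: q_2/q_1 = [(1/2)·p_1/p_2]^(4).
With the ratio pinned down, the budget gives q_1* = I/(p_1 + p_2·(q_2/q_1)) and q_2* = (q_2/q_1)·q_1*.
Numerically q_2/q_1 = 189.384567, so q_1* = 70/(11.5 + 1.55·189.384567) = 0.2295 and q_2* = 189.384567·0.2295 = 43.4587.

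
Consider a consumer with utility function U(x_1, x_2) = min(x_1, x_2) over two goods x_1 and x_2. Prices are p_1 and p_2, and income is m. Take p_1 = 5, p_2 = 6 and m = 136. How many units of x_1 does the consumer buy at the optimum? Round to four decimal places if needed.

x_1* = 12.3636

With perfect complements, no substitution: consume in ratio x_1:x_2 = 1:1.
Budget: p_1·x_1 + p_2·x_1 = m, so (p_1 + p_2)·x_1 = m.
Demand: x_1*(p_1,p_2,m) = m/(p_1 + p_2), x_2* = m/(p_1 + p_2).
Here 5 + 6 = 11, giving x_1* = 12.3636.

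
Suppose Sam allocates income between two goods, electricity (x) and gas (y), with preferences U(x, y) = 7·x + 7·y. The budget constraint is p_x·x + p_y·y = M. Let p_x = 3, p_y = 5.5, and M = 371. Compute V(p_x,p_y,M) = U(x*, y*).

V = 865.6667

x gives more utility per dollar, so spend all income on x: x* = M/p_x, y* = 0.
Numerically: x* = 123.6667, y* = 0.
Utility at the optimum: U(123.6667, 0) = 865.6667.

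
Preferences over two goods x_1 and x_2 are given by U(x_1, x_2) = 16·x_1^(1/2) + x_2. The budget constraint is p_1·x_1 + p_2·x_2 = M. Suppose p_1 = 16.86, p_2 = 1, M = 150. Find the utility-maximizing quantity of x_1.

x_1* = 0.2251

Set MRS = p_1/p_2: 8·x_1^(−1/2) = p_1/p_2.
Solve: √x_1 = 8·p_2/p_1, so x_1*(p_1,p_2) = (8·p_2/p_1)², and x_2* = (M − p_1·x_1*)/p_2.
Plugging in: x_1* = (8·1/16.86)² = 0.2251.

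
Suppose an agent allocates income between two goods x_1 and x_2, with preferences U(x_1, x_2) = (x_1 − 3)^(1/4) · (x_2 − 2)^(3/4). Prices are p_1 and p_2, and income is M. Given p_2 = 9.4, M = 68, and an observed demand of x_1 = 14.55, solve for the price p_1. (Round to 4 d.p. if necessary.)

p_1 = 1

MRS = (1/3)·(x_2−2)/(x_1−3). Tangency with p_1/p_2 gives x_2−2 = 3·(p_1/p_2)·(x_1−3).
Substituting into the budget: x_1* = 3 + 0.25·(M − 3·p_1 − 2·p_2)/p_1, and x_2* = 2 + 0.75·(…)/p_2.
Set x_1* = 14.55 in the demand function and solve for p_1: p_1 = 1.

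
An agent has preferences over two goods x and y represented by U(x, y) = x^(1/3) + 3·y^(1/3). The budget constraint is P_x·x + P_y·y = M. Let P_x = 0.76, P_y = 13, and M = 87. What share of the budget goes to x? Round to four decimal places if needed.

share on x = 0.4432

Numerically y/x = 0.073449, so x* = 87/(0.76 + 13·0.073449) = 50.7336 and y* = 0.073449·50.7336 = 3.7263.
Expenditure on x: 0.76·50.7336 = 38.5575; share = 0.4432.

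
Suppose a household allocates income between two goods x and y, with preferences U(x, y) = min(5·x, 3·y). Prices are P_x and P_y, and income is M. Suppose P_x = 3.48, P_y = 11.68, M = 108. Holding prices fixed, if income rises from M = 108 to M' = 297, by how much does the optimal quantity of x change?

Δx* = 8.2365

Leontief preferences: the optimum is at the kink where x/3 = y/5, i.e. y = (5/3)·x.
Budget: P_x·x + P_y·(5/3)·x = M, so (3·P_x + 5·P_y)·x = 3·M.
Demand: x*(P_x,P_y,M) = 3·M/(3·P_x + 5·P_y), y* = 5·M/(3·P_x + 5·P_y).
Here 3·3.48 + 5·11.68 = 68.84, giving x* = 4.7066.
At M' = 297: x* = 12.9431. Change: 12.9431 − 4.7066 = 8.2365.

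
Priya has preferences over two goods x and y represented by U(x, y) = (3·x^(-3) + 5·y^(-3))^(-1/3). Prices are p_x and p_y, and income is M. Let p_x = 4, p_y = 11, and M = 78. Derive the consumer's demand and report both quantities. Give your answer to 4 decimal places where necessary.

x* = 5.6911, y* = 5.0214

From the CES first-order condition, (3/5)·(y/x)^(4) = p_x/p_y.
Hence y/x = ((5/3)·p_x/p_y)^(1/(4)), i.e. raised to the 0.25 power.
With the ratio pinned down, the budget gives x* = M/(p_x + p_y·(y/x)) and y* = (y/x)·x*.
Numerically y/x = 0.882326, so x* = 78/(4 + 11·0.882326) = 5.6911 and y* = 0.882326·5.6911 = 5.0214.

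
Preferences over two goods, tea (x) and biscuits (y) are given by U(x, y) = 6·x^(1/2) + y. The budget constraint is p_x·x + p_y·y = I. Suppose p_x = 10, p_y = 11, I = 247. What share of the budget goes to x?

Set MRS = p_x/p_y: 3·x^(−1/2) = p_x/p_y.
Thus x* = (3·p_y/p_x)² — independent of I — with the rest of income spent on y.
Plugging in: x* = (3·11/10)² = 10.89, y* = 12.5545.
Expenditure on x: 10·10.89 = 108.9; share = 0.4409.

share on x = 0.4409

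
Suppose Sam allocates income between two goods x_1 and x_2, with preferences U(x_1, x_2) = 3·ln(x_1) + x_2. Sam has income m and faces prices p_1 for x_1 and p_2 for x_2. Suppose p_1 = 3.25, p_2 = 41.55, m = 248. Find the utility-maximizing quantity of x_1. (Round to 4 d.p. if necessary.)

MU_x_1 = 3/x_1, MU_x_2 = 1. Tangency: 3/x_1 = p_1/p_2.
So x_1*(p_1,p_2) = 3·p_2/p_1, independent of income; and x_2* = (m − 3·p_2)/p_2.
At the given prices: x_1* = 3·41.55/3.25 = 38.3538.

x_1* = 38.3538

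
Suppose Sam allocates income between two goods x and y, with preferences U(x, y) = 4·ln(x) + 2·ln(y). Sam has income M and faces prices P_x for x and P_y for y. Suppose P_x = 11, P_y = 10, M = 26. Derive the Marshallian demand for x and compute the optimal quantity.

Demand: x*(P_x,P_y,M) = 2/3·M/P_x and y* = 1/3·M/P_y.
At P_x=11, P_y=10, M=26: x* = 2/3·26/11 = 1.5758.

x* = 1.5758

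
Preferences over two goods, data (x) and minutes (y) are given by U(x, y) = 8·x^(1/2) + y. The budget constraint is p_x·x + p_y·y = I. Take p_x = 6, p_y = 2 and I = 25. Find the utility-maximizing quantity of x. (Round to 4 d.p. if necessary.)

x* = 1.7778

MU_x = 4/√x, MU_y = 1. Tangency: 4/√x = p_x/p_y.
Solve: √x = 4·p_y/p_x, so x*(p_x,p_y) = (4·p_y/p_x)², and y* = (I − p_x·x*)/p_y.
Plugging in: x* = (4·2/6)² = 1.7778.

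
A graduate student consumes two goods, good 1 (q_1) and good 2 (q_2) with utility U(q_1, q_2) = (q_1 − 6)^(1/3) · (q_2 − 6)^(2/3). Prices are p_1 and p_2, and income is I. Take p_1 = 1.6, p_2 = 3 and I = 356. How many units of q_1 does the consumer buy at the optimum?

This is Cobb-Douglas in (q_1−6, q_2−6): tangency gives 1/3·p_2·(q_2−6) = 2/3·p_1·(q_1−6).
After buying the subsistence bundle (6, 6), a share 1/3 of the remaining income goes to q_1: q_1* = 6 + 1/3·(I − 6p_1 − 6p_2)/p_1.
Discretionary income = 356 − 6·1.6 − 6·3 = 328.4; q_1* = 6 + 1/3·328.4/1.6 = 74.4167.

q_1* = 74.4167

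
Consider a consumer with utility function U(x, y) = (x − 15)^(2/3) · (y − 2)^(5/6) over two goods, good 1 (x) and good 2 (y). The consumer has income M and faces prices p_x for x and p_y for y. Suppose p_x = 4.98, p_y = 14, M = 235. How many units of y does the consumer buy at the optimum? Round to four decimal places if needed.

Let x' = x−15, y' = y−2. MRS = (4/5)·y'/x' = p_x/p_y.
Substituting into the budget: x* = 15 + 4/9·(M − 15·p_x − 2·p_y)/p_x, and y* = 2 + 5/9·(…)/p_y.
Discretionary income = 235 − 15·4.98 − 2·14 = 132.3; y* = 2 + 5/9·132.3/14 = 7.25.

y* = 7.25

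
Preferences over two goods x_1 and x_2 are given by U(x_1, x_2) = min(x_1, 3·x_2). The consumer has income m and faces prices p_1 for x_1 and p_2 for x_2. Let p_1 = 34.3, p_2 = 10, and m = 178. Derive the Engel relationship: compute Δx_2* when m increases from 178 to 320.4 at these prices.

Δx_2* = 1.2613

With perfect complements, no substitution: consume in ratio x_1:x_2 = 3:1.
Budget: p_1·x_1 + p_2·(1/3)·x_1 = m, so (3·p_1 + p_2)·x_1 = 3·m.
Demand: x_1*(p_1,p_2,m) = 3·m/(3·p_1 + p_2), x_2* = m/(3·p_1 + p_2).
Here 3·34.3 + 10 = 112.9, giving x_2* = 1.5766.
At m' = 320.4: x_2* = 2.8379. Change: 2.8379 − 1.5766 = 1.2613.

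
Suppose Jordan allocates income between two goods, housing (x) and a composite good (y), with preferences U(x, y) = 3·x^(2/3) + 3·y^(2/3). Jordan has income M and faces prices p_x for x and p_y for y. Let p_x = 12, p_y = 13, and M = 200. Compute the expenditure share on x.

Numerically y/x = 0.786527, so x* = 200/(12 + 13·0.786527) = 8.9989 and y* = 0.786527·8.9989 = 7.0779.
Expenditure on x: 12·8.9989 = 107.9872; share = 0.5399.

share on x = 0.5399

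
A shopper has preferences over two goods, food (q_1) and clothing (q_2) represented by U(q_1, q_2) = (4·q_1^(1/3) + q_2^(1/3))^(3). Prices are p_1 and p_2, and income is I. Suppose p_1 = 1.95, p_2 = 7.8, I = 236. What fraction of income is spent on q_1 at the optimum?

From the CES first-order condition, 4·(q_2/q_1)^(2/3) = p_1/p_2.
Hence q_2/q_1 = ((1/4)·p_1/p_2)^(1/(2/3)), i.e. raised to the 1.5 power.
With the ratio pinned down, the budget gives q_1* = I/(p_1 + p_2·(q_2/q_1)) and q_2* = (q_2/q_1)·q_1*.
Numerically q_2/q_1 = 0.015625, so q_1* = 236/(1.95 + 7.8·0.015625) = 113.9065 and q_2* = 0.015625·113.9065 = 1.7798.
Expenditure on q_1: 1.95·113.9065 = 222.1176; share = 0.9412.

share on q_1 = 0.9412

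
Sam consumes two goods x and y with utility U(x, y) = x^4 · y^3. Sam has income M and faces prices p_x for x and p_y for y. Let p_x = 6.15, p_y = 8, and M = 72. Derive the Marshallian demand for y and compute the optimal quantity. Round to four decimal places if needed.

y* = 3.8571

At p_x=6.15, p_y=8, M=72: y* = 3/7·72/8 = 3.8571.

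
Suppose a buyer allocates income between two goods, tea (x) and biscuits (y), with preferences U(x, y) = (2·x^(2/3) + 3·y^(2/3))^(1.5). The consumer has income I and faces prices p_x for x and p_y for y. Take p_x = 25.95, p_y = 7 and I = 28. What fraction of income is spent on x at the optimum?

From the CES first-order condition, (2/3)·(y/x)^(1/3) = p_x/p_y.
Solve for the ratio: y/x = [(3/2)·p_x/p_y]^(3).
Substitute y = (y/x)·x into the budget: x* = I/(p_x + p_y·(y/x)).
Numerically y/x = 171.945868, so x* = 28/(25.95 + 7·171.945868) = 0.0228 and y* = 171.945868·0.0228 = 3.9156.
Expenditure on x: 25.95·0.0228 = 0.5909; share = 0.0211.

share on x = 0.0211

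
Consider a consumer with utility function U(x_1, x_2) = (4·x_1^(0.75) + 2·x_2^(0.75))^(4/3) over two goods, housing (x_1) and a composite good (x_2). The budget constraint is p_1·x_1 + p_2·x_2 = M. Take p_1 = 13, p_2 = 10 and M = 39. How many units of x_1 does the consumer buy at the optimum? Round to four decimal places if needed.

From the CES first-order condition, 2·(x_2/x_1)^(0.25) = p_1/p_2.
Hence x_2/x_1 = ((1/2)·p_1/p_2)^(1/(0.25)), i.e. raised to the 4 power.
Substitute x_2 = (x_2/x_1)·x_1 into the budget: x_1* = M/(p_1 + p_2·(x_2/x_1)).
Numerically x_2/x_1 = 0.178506, so x_1* = 39/(13 + 10·0.178506) = 2.6378.

x_1* = 2.6378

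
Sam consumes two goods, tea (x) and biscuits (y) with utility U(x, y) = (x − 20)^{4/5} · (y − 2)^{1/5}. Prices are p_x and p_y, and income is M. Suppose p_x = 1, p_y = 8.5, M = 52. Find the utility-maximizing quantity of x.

Discretionary income = 52 − 20·1 − 2·8.5 = 15; x* = 20 + 0.8·15/1 = 32.

x* = 32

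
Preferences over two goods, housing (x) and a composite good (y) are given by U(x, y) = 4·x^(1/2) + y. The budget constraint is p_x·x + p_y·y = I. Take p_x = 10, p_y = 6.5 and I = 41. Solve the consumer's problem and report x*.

Utility is quasi-linear in y; the FOC for x is 2/√x = p_x/p_y.
Thus x* = (2·p_y/p_x)² — independent of I — with the rest of income spent on y.
Plugging in: x* = (2·6.5/10)² = 1.69.

x* = 1.69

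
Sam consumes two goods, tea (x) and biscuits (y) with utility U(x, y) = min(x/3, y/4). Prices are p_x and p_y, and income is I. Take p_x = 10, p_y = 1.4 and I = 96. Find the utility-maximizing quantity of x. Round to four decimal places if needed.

Demand: x*(p_x,p_y,I) = 3·I/(3·p_x + 4·p_y), y* = 4·I/(3·p_x + 4·p_y).
Here 3·10 + 4·1.4 = 35.6, giving x* = 8.0899.

x* = 8.0899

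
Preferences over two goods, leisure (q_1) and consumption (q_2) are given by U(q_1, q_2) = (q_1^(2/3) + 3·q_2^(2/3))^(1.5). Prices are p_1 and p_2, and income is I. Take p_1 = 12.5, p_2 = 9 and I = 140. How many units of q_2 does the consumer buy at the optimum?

Numerically q_2/q_1 = 72.337963, so q_1* = 140/(12.5 + 9·72.337963) = 0.211 and q_2* = 72.337963·0.211 = 15.2625.

q_2* = 15.2625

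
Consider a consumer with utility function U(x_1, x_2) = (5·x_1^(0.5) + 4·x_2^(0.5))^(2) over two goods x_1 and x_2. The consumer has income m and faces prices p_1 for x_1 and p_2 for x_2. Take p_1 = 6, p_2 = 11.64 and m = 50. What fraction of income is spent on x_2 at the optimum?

From the CES first-order condition, (5/4)·(x_2/x_1)^(0.5) = p_1/p_2.
Hence x_2/x_1 = ((4/5)·p_1/p_2)^(1/(0.5)), i.e. raised to the 2 power.
With the ratio pinned down, the budget gives x_1* = m/(p_1 + p_2·(x_2/x_1)) and x_2* = (x_2/x_1)·x_1*.
Numerically x_2/x_1 = 0.17005, so x_1* = 50/(6 + 11.64·0.17005) = 6.2661 and x_2* = 0.17005·6.2661 = 1.0656.
Expenditure on x_2: 11.64·1.0656 = 12.4031; share = 0.2481.

share on x_2 = 0.2481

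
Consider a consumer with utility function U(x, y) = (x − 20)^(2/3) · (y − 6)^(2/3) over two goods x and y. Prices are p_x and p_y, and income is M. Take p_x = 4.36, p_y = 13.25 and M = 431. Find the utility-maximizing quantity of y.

y* = 15.9736

MRS = (y−6)/(x−20). Tangency with p_x/p_y gives y−6 = (p_x/p_y)·(x−20).
After buying the subsistence bundle (20, 6), a share 0.5 of the remaining income goes to x: x* = 20 + 0.5·(M − 20p_x − 6p_y)/p_x.
Discretionary income = 431 − 20·4.36 − 6·13.25 = 264.3; y* = 6 + 0.5·264.3/13.25 = 15.9736.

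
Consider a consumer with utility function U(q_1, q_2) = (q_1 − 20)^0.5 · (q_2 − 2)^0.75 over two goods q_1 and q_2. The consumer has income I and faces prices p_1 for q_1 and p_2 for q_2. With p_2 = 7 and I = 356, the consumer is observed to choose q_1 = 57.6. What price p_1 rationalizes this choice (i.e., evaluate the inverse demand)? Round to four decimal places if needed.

p_1 = 3

MRS = (2/3)·(q_2−2)/(q_1−20). Tangency with p_1/p_2 gives q_2−2 = (3/2)·(p_1/p_2)·(q_1−20).
After buying the subsistence bundle (20, 2), a share 0.4 of the remaining income goes to q_1: q_1* = 20 + 0.4·(I − 20p_1 − 2p_2)/p_1.
Set q_1* = 57.6 in the demand function and solve for p_1: p_1 = 3.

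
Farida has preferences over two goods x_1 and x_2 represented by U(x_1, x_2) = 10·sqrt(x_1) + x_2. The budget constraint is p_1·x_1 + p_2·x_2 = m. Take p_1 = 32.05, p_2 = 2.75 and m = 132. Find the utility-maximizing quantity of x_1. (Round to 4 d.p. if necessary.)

x_1* = 0.1841

Set MRS = p_1/p_2: 5·x_1^(−1/2) = p_1/p_2.
Solve: √x_1 = 5·p_2/p_1, so x_1*(p_1,p_2) = (5·p_2/p_1)², and x_2* = (m − p_1·x_1*)/p_2.
Plugging in: x_1* = (5·2.75/32.05)² = 0.1841.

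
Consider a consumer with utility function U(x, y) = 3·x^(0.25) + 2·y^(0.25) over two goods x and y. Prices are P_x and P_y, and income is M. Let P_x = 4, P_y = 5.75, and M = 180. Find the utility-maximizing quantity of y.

y* = 10.6555

MRS = MU_x/MU_y = (3/2)·(y/x)^(0.75). Set equal to P_x/P_y.
Solve for the ratio: y/x = [(2/3)·P_x/P_y]^(4/3).
With the ratio pinned down, the budget gives x* = M/(P_x + P_y·(y/x)) and y* = (y/x)·x*.
Numerically y/x = 0.358978, so x* = 180/(4 + 5.75·0.358978) = 29.6828 and y* = 0.358978·29.6828 = 10.6555.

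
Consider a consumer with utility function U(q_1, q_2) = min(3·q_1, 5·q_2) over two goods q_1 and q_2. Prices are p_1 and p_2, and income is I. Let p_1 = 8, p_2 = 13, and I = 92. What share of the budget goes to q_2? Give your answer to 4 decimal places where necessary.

With perfect complements, no substitution: consume in ratio q_1:q_2 = 5:3.
Budget: p_1·q_1 + p_2·(3/5)·q_1 = I, so (5·p_1 + 3·p_2)·q_1 = 5·I.
Demand: q_1*(p_1,p_2,I) = 5·I/(5·p_1 + 3·p_2), q_2* = 3·I/(5·p_1 + 3·p_2).
Here 5·8 + 3·13 = 79, giving q_1* = 5.8228 and q_2* = 3.4937.
Expenditure on q_2: 13·3.4937 = 45.4177; share = 0.4937.

share on q_2 = 0.4937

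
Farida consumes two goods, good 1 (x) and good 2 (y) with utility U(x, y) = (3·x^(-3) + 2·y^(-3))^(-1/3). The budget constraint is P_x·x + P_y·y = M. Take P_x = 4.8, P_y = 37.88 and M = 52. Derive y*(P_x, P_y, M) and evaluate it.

MRS = MU_x/MU_y = (3/2)·(y/x)^(4). Set equal to P_x/P_y.
Hence y/x = ((2/3)·P_x/P_y)^(1/(4)), i.e. raised to the 0.25 power.
With the ratio pinned down, the budget gives x* = M/(P_x + P_y·(y/x)) and y* = (y/x)·x*.
Numerically y/x = 0.539119, so x* = 52/(4.8 + 37.88·0.539119) = 2.0617 and y* = 0.539119·2.0617 = 1.1115.

y* = 1.1115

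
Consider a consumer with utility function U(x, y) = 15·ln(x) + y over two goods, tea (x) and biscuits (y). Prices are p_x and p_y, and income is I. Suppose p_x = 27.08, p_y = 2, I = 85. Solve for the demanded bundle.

x* = 1.1078, y* = 27.5

MU_x = 15/x, MU_y = 1. Tangency: 15/x = p_x/p_y.
So x*(p_x,p_y) = 15·p_y/p_x, independent of income; and y* = (I − 15·p_y)/p_y.
At the given prices: x* = 15·2/27.08 = 1.1078, and y* = 27.5.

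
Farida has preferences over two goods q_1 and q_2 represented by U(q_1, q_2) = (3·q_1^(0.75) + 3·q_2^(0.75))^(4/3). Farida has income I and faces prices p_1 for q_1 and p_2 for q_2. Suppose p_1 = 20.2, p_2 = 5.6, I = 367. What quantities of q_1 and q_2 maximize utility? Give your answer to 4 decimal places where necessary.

MRS = MU_q_1/MU_q_2 = (q_2/q_1)^(0.25). Set equal to p_1/p_2.
Hence q_2/q_1 = (p_1/p_2)^(1/(0.25)), i.e. raised to the 4 power.
With the ratio pinned down, the budget gives q_1* = I/(p_1 + p_2·(q_2/q_1)) and q_2* = (q_2/q_1)·q_1*.
Numerically q_2/q_1 = 169.298601, so q_1* = 367/(20.2 + 5.6·169.298601) = 0.379 and q_2* = 169.298601·0.379 = 64.1685.

q_1* = 0.379, q_2* = 64.1685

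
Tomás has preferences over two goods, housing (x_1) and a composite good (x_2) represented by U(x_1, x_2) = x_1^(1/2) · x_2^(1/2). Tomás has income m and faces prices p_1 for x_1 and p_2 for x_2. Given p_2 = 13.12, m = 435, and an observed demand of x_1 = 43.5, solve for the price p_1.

Tangency: MRS = x_2/x_1 = p_1/p_2.
So 0.5·p_2·x_2 = 0.5·p_1·x_1; combined with the budget, a share 0.5 of income goes to x_1.
Demand: x_1*(p_1,p_2,m) = 0.5·m/p_1 and x_2* = 0.5·m/p_2.
Set x_1* = 43.5 in the demand function and solve for p_1: p_1 = 5.

p_1 = 5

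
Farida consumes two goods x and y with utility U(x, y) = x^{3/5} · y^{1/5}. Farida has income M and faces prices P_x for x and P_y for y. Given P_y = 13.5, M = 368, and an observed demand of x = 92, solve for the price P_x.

P_x = 3

MU_x/MU_y = (0.6·y)/(0.2·x); tangency sets this equal to P_x/P_y.
So 0.6·P_y·y = 0.2·P_x·x; combined with the budget, a share 0.75 of income goes to x.
Demand: x*(P_x,P_y,M) = 0.75·M/P_x and y* = 0.25·M/P_y.
Set x* = 92 in the demand function and solve for P_x: P_x = 3.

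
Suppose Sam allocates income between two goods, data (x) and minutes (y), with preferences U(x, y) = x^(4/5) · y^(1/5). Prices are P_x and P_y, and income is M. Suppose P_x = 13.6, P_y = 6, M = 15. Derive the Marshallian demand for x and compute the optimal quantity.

x* = 0.8824

Tangency: MRS = 4·y/x = P_x/P_y.
Rearranging, P_y·y = (1/4)·P_x·x. Substituting into the budget gives P_x·x·(1 + (1/4)) = M.
Demand: x*(P_x,P_y,M) = 0.8·M/P_x and y* = 0.2·M/P_y.
At P_x=13.6, P_y=6, M=15: x* = 0.8·15/13.6 = 0.8824.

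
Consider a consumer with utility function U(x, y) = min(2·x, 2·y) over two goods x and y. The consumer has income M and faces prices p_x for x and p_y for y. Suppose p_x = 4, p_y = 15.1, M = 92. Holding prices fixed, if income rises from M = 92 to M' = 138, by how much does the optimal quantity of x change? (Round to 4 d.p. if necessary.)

Leontief preferences: the optimum is at the kink where x/2 = y/2, i.e. y = x.
Budget: p_x·x + p_y·x = M, so (2·p_x + 2·p_y)·x = 2·M.
Demand: x*(p_x,p_y,M) = 2·M/(2·p_x + 2·p_y), y* = 2·M/(2·p_x + 2·p_y).
Here 2·4 + 2·15.1 = 38.2, giving x* = 4.8168.
At M' = 138: x* = 7.2251. Change: 7.2251 − 4.8168 = 2.4084.

Δx* = 2.4084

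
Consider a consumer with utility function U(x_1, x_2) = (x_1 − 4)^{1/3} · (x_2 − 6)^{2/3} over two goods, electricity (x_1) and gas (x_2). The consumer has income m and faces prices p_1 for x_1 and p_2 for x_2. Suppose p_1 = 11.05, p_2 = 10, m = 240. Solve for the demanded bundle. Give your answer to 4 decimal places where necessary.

Let x_1' = x_1−4, x_2' = x_2−6. MRS = (1/2)·x_2'/x_1' = p_1/p_2.
After buying the subsistence bundle (4, 6), a share 1/3 of the remaining income goes to x_1: x_1* = 4 + 1/3·(m − 4p_1 − 6p_2)/p_1.
Discretionary income = 240 − 4·11.05 − 6·10 = 135.8; x_1* = 4 + 1/3·135.8/11.05 = 8.0965; x_2* = 6 + 2/3·135.8/10 = 15.0533.

x_1* = 8.0965, x_2* = 15.0533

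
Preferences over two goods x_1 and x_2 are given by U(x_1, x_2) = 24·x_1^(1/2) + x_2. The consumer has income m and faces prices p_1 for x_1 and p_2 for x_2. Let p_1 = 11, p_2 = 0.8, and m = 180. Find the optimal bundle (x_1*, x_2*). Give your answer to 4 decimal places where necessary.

x_1* = 0.7617, x_2* = 214.5273

Set MRS = p_1/p_2: 12·x_1^(−1/2) = p_1/p_2.
Solve: √x_1 = 12·p_2/p_1, so x_1*(p_1,p_2) = (12·p_2/p_1)², and x_2* = (m − p_1·x_1*)/p_2.
Plugging in: x_1* = (12·0.8/11)² = 0.7617, x_2* = 214.5273.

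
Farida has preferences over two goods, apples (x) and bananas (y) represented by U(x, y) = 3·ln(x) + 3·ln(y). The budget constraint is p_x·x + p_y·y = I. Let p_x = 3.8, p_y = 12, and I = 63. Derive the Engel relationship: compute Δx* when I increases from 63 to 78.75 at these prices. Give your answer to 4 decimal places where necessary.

The MRS is y/x. Set MRS = p_x/p_y.
So 3·p_y·y = 3·p_x·x; combined with the budget, a share 0.5 of income goes to x.
Demand: x*(p_x,p_y,I) = 0.5·I/p_x and y* = 0.5·I/p_y.
At p_x=3.8, p_y=12, I=63: x* = 0.5·63/3.8 = 8.2895.
At I' = 78.75: x* = 10.3618. Change: 10.3618 − 8.2895 = 2.0724.

Δx* = 2.0724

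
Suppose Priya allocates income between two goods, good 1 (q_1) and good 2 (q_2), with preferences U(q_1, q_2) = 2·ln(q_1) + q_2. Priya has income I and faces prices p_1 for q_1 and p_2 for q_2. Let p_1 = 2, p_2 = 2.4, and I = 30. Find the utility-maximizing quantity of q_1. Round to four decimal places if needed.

q_1* = 2.4

MU_q_1 = 2/q_1, MU_q_2 = 1. Tangency: 2/q_1 = p_1/p_2.
So q_1*(p_1,p_2) = 2·p_2/p_1, independent of income; and q_2* = (I − 2·p_2)/p_2.
At the given prices: q_1* = 2·2.4/2 = 2.4.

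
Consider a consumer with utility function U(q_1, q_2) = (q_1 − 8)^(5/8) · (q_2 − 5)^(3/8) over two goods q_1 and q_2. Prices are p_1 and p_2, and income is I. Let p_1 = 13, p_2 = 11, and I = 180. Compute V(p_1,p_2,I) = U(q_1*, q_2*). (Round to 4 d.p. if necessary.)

Substituting into the budget: q_1* = 8 + 0.625·(I − 8·p_1 − 5·p_2)/p_1, and q_2* = 5 + 0.375·(…)/p_2.
Discretionary income = 180 − 8·13 − 5·11 = 21; q_1* = 8 + 0.625·21/13 = 9.0096; q_2* = 5 + 0.375·21/11 = 5.7159.
Utility at the optimum: U(9.0096, 5.7159) = 0.8875.

V = 0.8875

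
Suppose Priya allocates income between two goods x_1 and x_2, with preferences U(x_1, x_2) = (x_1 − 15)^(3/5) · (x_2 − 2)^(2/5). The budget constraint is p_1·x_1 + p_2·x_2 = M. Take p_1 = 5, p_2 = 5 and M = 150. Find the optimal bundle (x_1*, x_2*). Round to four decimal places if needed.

Let x_1' = x_1−15, x_2' = x_2−2. MRS = (3/2)·x_2'/x_1' = p_1/p_2.
After buying the subsistence bundle (15, 2), a share 0.6 of the remaining income goes to x_1: x_1* = 15 + 0.6·(M − 15p_1 − 2p_2)/p_1.
Discretionary income = 150 − 15·5 − 2·5 = 65; x_1* = 15 + 0.6·65/5 = 22.8; x_2* = 2 + 0.4·65/5 = 7.2.

x_1* = 22.8, x_2* = 7.2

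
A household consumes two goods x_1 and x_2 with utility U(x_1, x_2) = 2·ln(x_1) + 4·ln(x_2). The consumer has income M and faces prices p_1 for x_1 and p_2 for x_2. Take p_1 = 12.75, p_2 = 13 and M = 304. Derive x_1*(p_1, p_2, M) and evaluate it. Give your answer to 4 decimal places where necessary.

Tangency: MRS = (1/2)·x_2/x_1 = p_1/p_2.
Rearranging, p_2·x_2 = 2·p_1·x_1. Substituting into the budget gives p_1·x_1·(1 + 2) = M.
Demand: x_1*(p_1,p_2,M) = 1/3·M/p_1 and x_2* = 2/3·M/p_2.
At p_1=12.75, p_2=13, M=304: x_1* = 1/3·304/12.75 = 7.9477.

x_1* = 7.9477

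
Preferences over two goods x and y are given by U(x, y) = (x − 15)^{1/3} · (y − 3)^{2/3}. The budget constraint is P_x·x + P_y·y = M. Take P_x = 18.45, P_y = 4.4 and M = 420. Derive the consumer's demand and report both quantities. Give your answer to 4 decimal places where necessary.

x* = 17.3496, y* = 22.7045

Discretionary income = 420 − 15·18.45 − 3·4.4 = 130.05; x* = 15 + 1/3·130.05/18.45 = 17.3496; y* = 3 + 2/3·130.05/4.4 = 22.7045.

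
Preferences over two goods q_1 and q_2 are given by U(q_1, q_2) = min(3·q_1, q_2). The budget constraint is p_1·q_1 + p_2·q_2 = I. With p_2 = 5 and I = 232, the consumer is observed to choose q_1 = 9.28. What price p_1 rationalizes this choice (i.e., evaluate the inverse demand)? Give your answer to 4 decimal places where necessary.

p_1 = 10

With perfect complements, no substitution: consume in ratio q_1:q_2 = 1:3.
Budget: p_1·q_1 + p_2·3·q_1 = I, so (p_1 + 3·p_2)·q_1 = I.
Demand: q_1*(p_1,p_2,I) = I/(p_1 + 3·p_2), q_2* = 3·I/(p_1 + 3·p_2).
Set q_1* = 9.28 in the demand function and solve for p_1: p_1 = 10.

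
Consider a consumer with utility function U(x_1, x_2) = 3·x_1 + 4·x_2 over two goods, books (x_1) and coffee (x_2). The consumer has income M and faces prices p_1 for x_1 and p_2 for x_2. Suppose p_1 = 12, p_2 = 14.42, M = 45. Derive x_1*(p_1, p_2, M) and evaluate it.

Perfect substitutes: compare marginal utility per dollar. 3/p_1 vs 4/p_2 → 0.25 vs 0.2774.
x_2 gives more utility per dollar, so spend all income on x_2: x_2* = M/p_2, x_1* = 0.
Numerically: x_1* = 0, x_2* = 3.1207.

x_1* = 0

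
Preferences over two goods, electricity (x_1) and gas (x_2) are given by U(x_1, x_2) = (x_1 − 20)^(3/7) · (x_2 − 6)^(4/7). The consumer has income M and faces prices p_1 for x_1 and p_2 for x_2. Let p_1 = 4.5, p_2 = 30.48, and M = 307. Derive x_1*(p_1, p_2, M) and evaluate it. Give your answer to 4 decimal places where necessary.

x_1* = 23.2495

MRS = (3/4)·(x_2−6)/(x_1−20). Tangency with p_1/p_2 gives x_2−6 = (4/3)·(p_1/p_2)·(x_1−20).
After buying the subsistence bundle (20, 6), a share 3/7 of the remaining income goes to x_1: x_1* = 20 + 3/7·(M − 20p_1 − 6p_2)/p_1.
Discretionary income = 307 − 20·4.5 − 6·30.48 = 34.12; x_1* = 20 + 3/7·34.12/4.5 = 23.2495.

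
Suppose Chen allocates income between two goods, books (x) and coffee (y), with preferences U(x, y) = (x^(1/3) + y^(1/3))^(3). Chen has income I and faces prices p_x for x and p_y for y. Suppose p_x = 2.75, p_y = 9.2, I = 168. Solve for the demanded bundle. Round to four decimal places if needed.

MRS = MU_x/MU_y = (y/x)^(2/3). Set equal to p_x/p_y.
Solve for the ratio: y/x = [p_x/p_y]^(1.5).
With the ratio pinned down, the budget gives x* = I/(p_x + p_y·(y/x)) and y* = (y/x)·x*.
Numerically y/x = 0.163425, so x* = 168/(2.75 + 9.2·0.163425) = 39.4968 and y* = 0.163425·39.4968 = 6.4548.

x* = 39.4968, y* = 6.4548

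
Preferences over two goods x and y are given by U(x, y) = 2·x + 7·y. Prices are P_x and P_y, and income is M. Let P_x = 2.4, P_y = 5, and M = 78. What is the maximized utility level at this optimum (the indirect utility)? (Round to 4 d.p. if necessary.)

V = 109.2

Perfect substitutes: compare marginal utility per dollar. 2/P_x vs 7/P_y → 0.8333 vs 1.4.
y gives more utility per dollar, so spend all income on y: y* = M/P_y, x* = 0.
Numerically: x* = 0, y* = 15.6.
Utility at the optimum: U(0, 15.6) = 109.2.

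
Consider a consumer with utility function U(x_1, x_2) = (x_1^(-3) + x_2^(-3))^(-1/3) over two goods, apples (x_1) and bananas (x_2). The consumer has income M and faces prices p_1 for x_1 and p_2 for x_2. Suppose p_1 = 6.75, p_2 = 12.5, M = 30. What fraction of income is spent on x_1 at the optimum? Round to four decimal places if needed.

MRS = MU_x_1/MU_x_2 = (x_2/x_1)^(4). Set equal to p_1/p_2.
Solve for the ratio: x_2/x_1 = [p_1/p_2]^(0.25).
Substitute x_2 = (x_2/x_1)·x_1 into the budget: x_1* = M/(p_1 + p_2·(x_2/x_1)).
Numerically x_2/x_1 = 0.857232, so x_1* = 30/(6.75 + 12.5·0.857232) = 1.7177 and x_2* = 0.857232·1.7177 = 1.4725.
Expenditure on x_1: 6.75·1.7177 = 11.5944; share = 0.3865.

share on x_1 = 0.3865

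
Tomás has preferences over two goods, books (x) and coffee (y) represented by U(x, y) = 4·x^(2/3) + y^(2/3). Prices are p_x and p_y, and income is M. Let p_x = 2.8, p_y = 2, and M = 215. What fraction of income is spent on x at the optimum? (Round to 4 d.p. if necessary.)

MU_x ∝ 4·x^(-1/3), MU_y ∝ y^(-1/3), so MRS = 4·(y/x)^(1/3) = p_x/p_y.
Hence y/x = ((1/4)·p_x/p_y)^(1/(1/3)), i.e. raised to the 3 power.
With the ratio pinned down, the budget gives x* = M/(p_x + p_y·(y/x)) and y* = (y/x)·x*.
Numerically y/x = 0.042875, so x* = 215/(2.8 + 2·0.042875) = 74.504 and y* = 0.042875·74.504 = 3.1944.
Expenditure on x: 2.8·74.504 = 208.6113; share = 0.9703.

share on x = 0.9703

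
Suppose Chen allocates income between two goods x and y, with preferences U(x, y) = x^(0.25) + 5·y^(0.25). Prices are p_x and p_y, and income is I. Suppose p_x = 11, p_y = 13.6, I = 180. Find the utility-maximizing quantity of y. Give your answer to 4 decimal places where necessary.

y* = 11.7591

MRS = MU_x/MU_y = (1/5)·(y/x)^(0.75). Set equal to p_x/p_y.
Solve for the ratio: y/x = [5·p_x/p_y]^(4/3).
With the ratio pinned down, the budget gives x* = I/(p_x + p_y·(y/x)) and y* = (y/x)·x*.
Numerically y/x = 6.443152, so x* = 180/(11 + 13.6·6.443152) = 1.8251 and y* = 6.443152·1.8251 = 11.7591.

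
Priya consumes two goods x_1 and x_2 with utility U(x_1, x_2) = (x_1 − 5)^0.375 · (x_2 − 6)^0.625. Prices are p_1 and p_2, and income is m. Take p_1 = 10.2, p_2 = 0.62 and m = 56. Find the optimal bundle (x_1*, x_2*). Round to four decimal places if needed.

MRS = (3/5)·(x_2−6)/(x_1−5). Tangency with p_1/p_2 gives x_2−6 = (5/3)·(p_1/p_2)·(x_1−5).
Substituting into the budget: x_1* = 5 + 0.375·(m − 5·p_1 − 6·p_2)/p_1, and x_2* = 6 + 0.625·(…)/p_2.
Discretionary income = 56 − 5·10.2 − 6·0.62 = 1.28; x_1* = 5 + 0.375·1.28/10.2 = 5.0471; x_2* = 6 + 0.625·1.28/0.62 = 7.2903.

x_1* = 5.0471, x_2* = 7.2903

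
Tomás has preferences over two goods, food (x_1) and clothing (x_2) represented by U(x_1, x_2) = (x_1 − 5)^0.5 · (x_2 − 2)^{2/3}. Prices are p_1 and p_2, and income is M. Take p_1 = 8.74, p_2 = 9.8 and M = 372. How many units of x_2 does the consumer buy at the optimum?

x_2* = 20

MRS = (3/4)·(x_2−2)/(x_1−5). Tangency with p_1/p_2 gives x_2−2 = (4/3)·(p_1/p_2)·(x_1−5).
Substituting into the budget: x_1* = 5 + 3/7·(M − 5·p_1 − 2·p_2)/p_1, and x_2* = 2 + 4/7·(…)/p_2.
Discretionary income = 372 − 5·8.74 − 2·9.8 = 308.7; x_2* = 2 + 4/7·308.7/9.8 = 20.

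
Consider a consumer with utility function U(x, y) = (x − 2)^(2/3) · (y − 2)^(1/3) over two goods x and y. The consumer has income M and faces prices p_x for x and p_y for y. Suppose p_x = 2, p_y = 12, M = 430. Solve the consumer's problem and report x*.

x* = 136

MRS = 2·(y−2)/(x−2). Tangency with p_x/p_y gives y−2 = (1/2)·(p_x/p_y)·(x−2).
Substituting into the budget: x* = 2 + 2/3·(M − 2·p_x − 2·p_y)/p_x, and y* = 2 + 1/3·(…)/p_y.
Discretionary income = 430 − 2·2 − 2·12 = 402; x* = 2 + 2/3·402/2 = 136.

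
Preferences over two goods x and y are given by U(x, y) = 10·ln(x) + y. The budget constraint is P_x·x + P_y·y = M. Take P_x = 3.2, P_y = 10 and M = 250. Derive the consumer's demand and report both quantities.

Set MRS = P_x/P_y: (10/x)/1 = P_x/P_y.
So x*(P_x,P_y) = 10·P_y/P_x, independent of income; and y* = (M − 10·P_y)/P_y.
At the given prices: x* = 10·10/3.2 = 31.25, and y* = 15.

x* = 31.25, y* = 15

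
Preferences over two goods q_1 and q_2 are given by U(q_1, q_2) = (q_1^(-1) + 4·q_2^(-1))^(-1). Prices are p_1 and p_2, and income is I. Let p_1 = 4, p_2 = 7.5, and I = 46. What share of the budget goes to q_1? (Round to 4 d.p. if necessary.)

MRS = MU_q_1/MU_q_2 = (1/4)·(q_2/q_1)^(2). Set equal to p_1/p_2.
Solve for the ratio: q_2/q_1 = [4·p_1/p_2]^(0.5).
Substitute q_2 = (q_2/q_1)·q_1 into the budget: q_1* = I/(p_1 + p_2·(q_2/q_1)).
Numerically q_2/q_1 = 1.460593, so q_1* = 46/(4 + 7.5·1.460593) = 3.076 and q_2* = 1.460593·3.076 = 4.4928.
Expenditure on q_1: 4·3.076 = 12.304; share = 0.2675.

share on q_1 = 0.2675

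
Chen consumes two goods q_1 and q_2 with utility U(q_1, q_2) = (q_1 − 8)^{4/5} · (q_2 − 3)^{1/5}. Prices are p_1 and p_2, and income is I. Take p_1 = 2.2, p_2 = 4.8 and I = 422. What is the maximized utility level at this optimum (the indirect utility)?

V = 91.9509

MRS = 4·(q_2−3)/(q_1−8). Tangency with p_1/p_2 gives q_2−3 = (1/4)·(p_1/p_2)·(q_1−8).
After buying the subsistence bundle (8, 3), a share 0.8 of the remaining income goes to q_1: q_1* = 8 + 0.8·(I − 8p_1 − 3p_2)/p_1.
Discretionary income = 422 − 8·2.2 − 3·4.8 = 390; q_1* = 8 + 0.8·390/2.2 = 149.8182; q_2* = 3 + 0.2·390/4.8 = 19.25.
Utility at the optimum: U(149.8182, 19.25) = 91.9509.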